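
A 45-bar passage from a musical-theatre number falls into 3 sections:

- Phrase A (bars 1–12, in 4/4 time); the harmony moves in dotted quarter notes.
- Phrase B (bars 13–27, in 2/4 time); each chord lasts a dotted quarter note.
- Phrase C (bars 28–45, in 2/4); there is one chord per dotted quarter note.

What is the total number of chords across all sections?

A: 12 bars × 4 beats = 48 beats; 1.5 beats/chord → 32 chords.
B: 15 bars × 2 beats = 30 beats; 1.5 beats/chord → 20 chords.
C: 18 bars × 2 beats = 36 beats; 1.5 beats/chord → 24 chords.
Total: 32 + 20 + 24 = 76.

76 chords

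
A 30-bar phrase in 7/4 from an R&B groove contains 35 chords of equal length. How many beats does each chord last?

6 beats

30 bars × 7 beats/bar = 210 beats total.
210 beats ÷ 35 chords = 6 beats per chord.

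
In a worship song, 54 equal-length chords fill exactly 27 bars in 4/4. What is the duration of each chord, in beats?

2 beats

27 bars × 4 beats/bar = 108 beats total.
108 beats ÷ 54 chords = 2 beats per chord.
(That is a half note.)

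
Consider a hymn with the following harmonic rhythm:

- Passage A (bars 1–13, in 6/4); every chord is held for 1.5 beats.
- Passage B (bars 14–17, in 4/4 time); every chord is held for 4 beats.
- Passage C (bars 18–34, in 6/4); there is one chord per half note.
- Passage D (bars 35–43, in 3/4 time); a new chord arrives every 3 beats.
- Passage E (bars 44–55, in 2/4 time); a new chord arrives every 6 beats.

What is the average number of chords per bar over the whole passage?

24/11 chords per bar

A: 13 bars of 6 beats is 78 beats; at 1.5 beats each that's 52 chords.
B: 4 bars of 4 beats is 16 beats; at 4 beats each that's 4 chords.
C: 17 bars of 6 beats is 102 beats; at 2 beats each that's 51 chords.
D: 9 bars of 3 beats is 27 beats; at 3 beats each that's 9 chords.
E: 12 bars of 2 beats is 24 beats; at 6 beats each that's 4 chords.
Overall: 120 chords over 55 bars → 120/55 = 24/11 chords per bar.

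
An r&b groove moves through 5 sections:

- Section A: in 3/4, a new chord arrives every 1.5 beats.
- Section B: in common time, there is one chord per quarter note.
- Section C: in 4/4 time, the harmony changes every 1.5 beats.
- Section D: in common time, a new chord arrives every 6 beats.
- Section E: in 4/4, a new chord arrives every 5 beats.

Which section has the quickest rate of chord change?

Section B

A: 3 beats/bar ÷ 1.5 beats/chord = 2 chords/bar.
B: 4 beats/bar ÷ 1 beat/chord = 4 chords/bar.
C: 4 beats/bar ÷ 1.5 beats/chord = 8/3 chords/bar.
D: 4 beats/bar ÷ 6 beats/chord = 2/3 chords/bar.
E: 4 beats/bar ÷ 5 beats/chord = 0.8 chords/bar.
Fastest is B at 4 chords/bar.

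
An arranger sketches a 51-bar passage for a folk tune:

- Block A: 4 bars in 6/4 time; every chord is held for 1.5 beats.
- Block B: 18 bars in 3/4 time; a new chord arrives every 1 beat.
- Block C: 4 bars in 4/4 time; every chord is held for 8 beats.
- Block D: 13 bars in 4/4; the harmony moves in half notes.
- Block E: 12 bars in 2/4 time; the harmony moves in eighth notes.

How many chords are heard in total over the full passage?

146 chords

A: 4·6 = 24 beats, 24/1.5 = 16 chords.
B: 18·3 = 54 beats, 54/1 = 54 chords.
C: 4·4 = 16 beats, 16/8 = 2 chords.
D: 13·4 = 52 beats, 52/2 = 26 chords.
E: 12·2 = 24 beats, 24/0.5 = 48 chords.
Total: 16 + 54 + 2 + 26 + 48 = 146.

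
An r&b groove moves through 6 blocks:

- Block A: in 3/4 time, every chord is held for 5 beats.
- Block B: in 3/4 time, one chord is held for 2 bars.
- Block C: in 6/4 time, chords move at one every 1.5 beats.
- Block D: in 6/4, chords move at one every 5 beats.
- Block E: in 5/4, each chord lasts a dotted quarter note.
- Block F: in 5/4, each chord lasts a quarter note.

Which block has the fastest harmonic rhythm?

A: each chord is 5 beats in 3/4, so 0.6 per bar.
B: each chord is 6 beats in 3/4, so 0.5 per bar.
C: each chord is 1.5 beats in 6/4, so 4 per bar.
D: each chord is 5 beats in 6/4, so 1.2 per bar.
E: each chord is 1.5 beats in 5/4, so 10/3 per bar.
F: each chord is 1 beat in 5/4, so 5 per bar.
Fastest is F at 5 chords/bar.

Block F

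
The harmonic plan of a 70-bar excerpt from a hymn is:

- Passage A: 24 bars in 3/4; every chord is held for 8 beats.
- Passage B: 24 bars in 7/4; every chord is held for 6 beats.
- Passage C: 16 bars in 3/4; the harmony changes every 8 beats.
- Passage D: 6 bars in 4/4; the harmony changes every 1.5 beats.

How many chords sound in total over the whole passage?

A has 72 beats and chords last 8 each, so 9 chords.
B has 168 beats and chords last 6 each, so 28 chords.
C has 48 beats and chords last 8 each, so 6 chords.
D has 24 beats and chords last 1.5 each, so 16 chords.
Total: 9 + 28 + 6 + 16 = 59.

59 chords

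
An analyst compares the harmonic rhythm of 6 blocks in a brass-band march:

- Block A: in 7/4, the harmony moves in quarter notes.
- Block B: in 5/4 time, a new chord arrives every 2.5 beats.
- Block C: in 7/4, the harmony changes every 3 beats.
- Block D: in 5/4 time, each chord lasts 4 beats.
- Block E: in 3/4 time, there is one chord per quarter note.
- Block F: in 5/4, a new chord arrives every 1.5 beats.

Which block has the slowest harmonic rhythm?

Block D

A: each chord is 1 beat in 7/4, so 7 per bar.
B: each chord is 2.5 beats in 5/4, so 2 per bar.
C: each chord is 3 beats in 7/4, so 7/3 per bar.
D: each chord is 4 beats in 5/4, so 1.25 per bar.
E: each chord is 1 beat in 3/4, so 3 per bar.
F: each chord is 1.5 beats in 5/4, so 10/3 per bar.
Slowest is D at 1.25 chords/bar.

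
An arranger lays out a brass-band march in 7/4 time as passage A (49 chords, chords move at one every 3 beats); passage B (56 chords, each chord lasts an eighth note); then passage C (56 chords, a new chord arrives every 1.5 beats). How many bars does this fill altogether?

37 bars

A: 49 × 3 = 147 beats = 21 bars.
B: 56 × 0.5 = 28 beats = 4 bars.
C: 56 × 1.5 = 84 beats = 12 bars.
Total: 21 + 4 + 12 = 37 bars.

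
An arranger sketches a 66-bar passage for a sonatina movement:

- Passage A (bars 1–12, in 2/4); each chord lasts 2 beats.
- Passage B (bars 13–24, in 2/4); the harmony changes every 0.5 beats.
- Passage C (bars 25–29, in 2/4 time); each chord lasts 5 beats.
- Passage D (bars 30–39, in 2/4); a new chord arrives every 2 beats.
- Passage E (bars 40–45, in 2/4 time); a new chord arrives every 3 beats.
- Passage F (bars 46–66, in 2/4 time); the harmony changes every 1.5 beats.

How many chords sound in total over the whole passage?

A: 12 bars × 2 beats = 24 beats; 2 beats/chord → 12 chords.
B: 12 bars × 2 beats = 24 beats; 0.5 beats/chord → 48 chords.
C: 5 bars × 2 beats = 10 beats; 5 beats/chord → 2 chords.
D: 10 bars × 2 beats = 20 beats; 2 beats/chord → 10 chords.
E: 6 bars × 2 beats = 12 beats; 3 beats/chord → 4 chords.
F: 21 bars × 2 beats = 42 beats; 1.5 beats/chord → 28 chords.
Total: 12 + 48 + 2 + 10 + 4 + 28 = 104.

104 chords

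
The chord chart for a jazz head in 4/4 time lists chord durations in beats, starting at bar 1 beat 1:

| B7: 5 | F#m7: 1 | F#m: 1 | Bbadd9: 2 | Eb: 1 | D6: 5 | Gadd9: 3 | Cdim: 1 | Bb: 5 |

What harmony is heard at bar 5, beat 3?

Beat 3 of bar 5 is beat (5−1)×4 + 3 = 19 overall.
Running totals: B7 ends at 5, F#m7 ends at 6, F#m ends at 7, Bbadd9 ends at 9, Eb ends at 10, D6 ends at 15, Gadd9 ends at 18, Cdim ends at 19.
Beat 19 falls within Cdim.

Cdim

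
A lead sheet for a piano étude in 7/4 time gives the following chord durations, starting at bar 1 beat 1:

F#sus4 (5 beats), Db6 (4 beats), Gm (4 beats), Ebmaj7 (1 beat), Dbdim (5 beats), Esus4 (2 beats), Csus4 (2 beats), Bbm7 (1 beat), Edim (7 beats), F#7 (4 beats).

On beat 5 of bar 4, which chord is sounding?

Beat 5 of bar 4 is beat (4−1)×7 + 5 = 26 overall.
Running totals: F#sus4 ends at 5, Db6 ends at 9, Gm ends at 13, Ebmaj7 ends at 14, Dbdim ends at 19, Esus4 ends at 21, Csus4 ends at 23, Bbm7 ends at 24, Edim ends at 31.
Beat 26 falls within Edim.

Edim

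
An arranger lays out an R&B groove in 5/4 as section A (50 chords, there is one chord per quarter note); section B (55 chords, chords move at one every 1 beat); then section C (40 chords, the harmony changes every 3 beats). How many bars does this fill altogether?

A: 50 × 1 = 50 beats = 10 bars.
B: 55 × 1 = 55 beats = 11 bars.
C: 40 × 3 = 120 beats = 24 bars.
Total: 10 + 11 + 24 = 45 bars.

45 bars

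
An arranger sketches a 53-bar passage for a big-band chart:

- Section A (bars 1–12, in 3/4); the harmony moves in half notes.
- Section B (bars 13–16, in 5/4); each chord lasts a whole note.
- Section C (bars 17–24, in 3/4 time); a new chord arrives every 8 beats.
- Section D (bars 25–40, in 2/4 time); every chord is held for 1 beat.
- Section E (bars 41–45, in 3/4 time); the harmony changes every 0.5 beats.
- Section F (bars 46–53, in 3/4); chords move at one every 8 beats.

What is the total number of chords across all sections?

A: 12 bars × 3 beats = 36 beats; 2 beats/chord → 18 chords.
B: 4 bars × 5 beats = 20 beats; 4 beats/chord → 5 chords.
C: 8 bars × 3 beats = 24 beats; 8 beats/chord → 3 chords.
D: 16 bars × 2 beats = 32 beats; 1 beat/chord → 32 chords.
E: 5 bars × 3 beats = 15 beats; 0.5 beats/chord → 30 chords.
F: 8 bars × 3 beats = 24 beats; 8 beats/chord → 3 chords.
Total: 18 + 5 + 3 + 32 + 30 + 3 = 91.

91 chords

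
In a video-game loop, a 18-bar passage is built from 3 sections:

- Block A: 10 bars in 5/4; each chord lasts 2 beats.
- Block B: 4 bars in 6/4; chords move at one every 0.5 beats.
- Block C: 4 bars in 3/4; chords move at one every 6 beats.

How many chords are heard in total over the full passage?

75 chords

A: 10·5 = 50 beats, 50/2 = 25 chords.
B: 4·6 = 24 beats, 24/0.5 = 48 chords.
C: 4·3 = 12 beats, 12/6 = 2 chords.
Total: 25 + 48 + 2 = 75.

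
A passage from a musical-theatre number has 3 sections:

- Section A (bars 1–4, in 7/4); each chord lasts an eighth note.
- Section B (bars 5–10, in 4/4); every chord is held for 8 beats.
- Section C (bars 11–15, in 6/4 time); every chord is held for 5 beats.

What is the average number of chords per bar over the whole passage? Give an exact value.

A: 4 bars of 7 beats is 28 beats; at 0.5 beats each that's 56 chords.
B: 6 bars of 4 beats is 24 beats; at 8 beats each that's 3 chords.
C: 5 bars of 6 beats is 30 beats; at 5 beats each that's 6 chords.
Overall: 65 chords over 15 bars → 65/15 = 13/3 chords per bar.

13/3 chords per bar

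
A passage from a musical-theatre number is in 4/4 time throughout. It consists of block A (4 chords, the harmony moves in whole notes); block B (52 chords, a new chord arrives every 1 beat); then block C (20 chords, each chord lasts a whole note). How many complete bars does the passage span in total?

A: 4 × 4 = 16 beats = 4 bars.
B: 52 × 1 = 52 beats = 13 bars.
C: 20 × 4 = 80 beats = 20 bars.
Total: 4 + 13 + 20 = 37 bars.

37 bars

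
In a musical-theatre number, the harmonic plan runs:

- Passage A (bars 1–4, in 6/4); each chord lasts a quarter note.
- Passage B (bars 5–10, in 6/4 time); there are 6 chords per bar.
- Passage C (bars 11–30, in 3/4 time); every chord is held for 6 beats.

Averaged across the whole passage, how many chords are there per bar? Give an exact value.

7/3 chords per bar

A: 4 bars of 6 beats is 24 beats; at 1 beat each that's 24 chords.
B: 6 bars of 6 beats is 36 beats; at 1 beat each that's 36 chords.
C: 20 bars of 3 beats is 60 beats; at 6 beats each that's 10 chords.
Overall: 70 chords over 30 bars → 70/30 = 7/3 chords per bar.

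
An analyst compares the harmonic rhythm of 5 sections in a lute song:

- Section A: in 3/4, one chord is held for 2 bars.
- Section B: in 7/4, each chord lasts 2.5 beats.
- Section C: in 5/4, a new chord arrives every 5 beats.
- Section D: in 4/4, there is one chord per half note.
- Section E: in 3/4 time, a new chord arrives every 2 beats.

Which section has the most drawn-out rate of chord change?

Section A

A: 3 beats/bar ÷ 6 beats/chord = 0.5 chords/bar.
B: 7 beats/bar ÷ 2.5 beats/chord = 2.8 chords/bar.
C: 5 beats/bar ÷ 5 beats/chord = 1 chord/bar.
D: 4 beats/bar ÷ 2 beats/chord = 2 chords/bar.
E: 3 beats/bar ÷ 2 beats/chord = 1.5 chords/bar.
Slowest is A at 0.5 chords/bar.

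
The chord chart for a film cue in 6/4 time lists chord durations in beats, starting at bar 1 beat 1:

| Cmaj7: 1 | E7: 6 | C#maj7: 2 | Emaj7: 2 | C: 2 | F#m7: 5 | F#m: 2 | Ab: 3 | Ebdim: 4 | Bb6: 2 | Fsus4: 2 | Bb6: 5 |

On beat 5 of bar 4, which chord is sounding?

Ab

Beat 5 of bar 4 is beat (4−1)×6 + 5 = 23 overall.
Running totals: Cmaj7 ends at 1, E7 ends at 7, C#maj7 ends at 9, Emaj7 ends at 11, C ends at 13, F#m7 ends at 18, F#m ends at 20, Ab ends at 23.
Beat 23 falls within Ab.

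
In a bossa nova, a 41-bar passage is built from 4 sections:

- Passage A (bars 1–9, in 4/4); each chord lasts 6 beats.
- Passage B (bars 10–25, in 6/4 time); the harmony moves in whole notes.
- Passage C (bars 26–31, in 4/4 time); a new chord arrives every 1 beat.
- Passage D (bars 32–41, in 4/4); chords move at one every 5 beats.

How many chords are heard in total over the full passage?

A: 9·4 = 36 beats, 36/6 = 6 chords.
B: 16·6 = 96 beats, 96/4 = 24 chords.
C: 6·4 = 24 beats, 24/1 = 24 chords.
D: 10·4 = 40 beats, 40/5 = 8 chords.
Total: 6 + 24 + 24 + 8 = 62.

62 chords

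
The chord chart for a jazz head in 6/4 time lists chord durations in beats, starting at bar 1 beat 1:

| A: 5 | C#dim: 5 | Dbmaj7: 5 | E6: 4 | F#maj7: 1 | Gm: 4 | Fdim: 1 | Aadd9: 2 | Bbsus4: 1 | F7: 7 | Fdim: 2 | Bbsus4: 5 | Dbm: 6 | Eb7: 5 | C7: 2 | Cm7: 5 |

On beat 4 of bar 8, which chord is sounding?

Dbm

Beat 4 of bar 8 is beat (8−1)×6 + 4 = 46 overall.
Running totals: A ends at 5, C#dim ends at 10, Dbmaj7 ends at 15, E6 ends at 19, F#maj7 ends at 20, Gm ends at 24, Fdim ends at 25, Aadd9 ends at 27, Bbsus4 ends at 28, F7 ends at 35, Fdim ends at 37, Bbsus4 ends at 42, Dbm ends at 48.
Beat 46 falls within Dbm.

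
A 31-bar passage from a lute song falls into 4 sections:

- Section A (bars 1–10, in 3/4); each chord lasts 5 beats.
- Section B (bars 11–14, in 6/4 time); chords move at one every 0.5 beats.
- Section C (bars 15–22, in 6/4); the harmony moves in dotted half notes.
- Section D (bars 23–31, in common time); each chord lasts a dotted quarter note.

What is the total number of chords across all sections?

A: 10 bars × 3 beats = 30 beats; 5 beats/chord → 6 chords.
B: 4 bars × 6 beats = 24 beats; 0.5 beats/chord → 48 chords.
C: 8 bars × 6 beats = 48 beats; 3 beats/chord → 16 chords.
D: 9 bars × 4 beats = 36 beats; 1.5 beats/chord → 24 chords.
Total: 6 + 48 + 16 + 24 = 94.

94 chords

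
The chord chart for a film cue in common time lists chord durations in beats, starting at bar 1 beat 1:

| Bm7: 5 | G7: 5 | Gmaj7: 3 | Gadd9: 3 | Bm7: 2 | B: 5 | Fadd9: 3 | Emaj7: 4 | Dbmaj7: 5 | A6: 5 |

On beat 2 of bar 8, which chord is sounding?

Beat 2 of bar 8 is beat (8−1)×4 + 2 = 30 overall.
Running totals: Bm7 ends at 5, G7 ends at 10, Gmaj7 ends at 13, Gadd9 ends at 16, Bm7 ends at 18, B ends at 23, Fadd9 ends at 26, Emaj7 ends at 30.
Beat 30 falls within Emaj7.

Emaj7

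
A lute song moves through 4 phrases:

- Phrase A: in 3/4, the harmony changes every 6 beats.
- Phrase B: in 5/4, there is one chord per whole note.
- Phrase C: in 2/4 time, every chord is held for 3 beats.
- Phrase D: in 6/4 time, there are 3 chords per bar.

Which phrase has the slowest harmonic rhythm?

A: 3/6 = 0.5 chords/bar.
B: 5/4 = 1.25 chords/bar.
C: 2/3 = 2/3 chords/bar.
D: 6/2 = 3 chords/bar.
Slowest is A at 0.5 chords/bar.

Phrase A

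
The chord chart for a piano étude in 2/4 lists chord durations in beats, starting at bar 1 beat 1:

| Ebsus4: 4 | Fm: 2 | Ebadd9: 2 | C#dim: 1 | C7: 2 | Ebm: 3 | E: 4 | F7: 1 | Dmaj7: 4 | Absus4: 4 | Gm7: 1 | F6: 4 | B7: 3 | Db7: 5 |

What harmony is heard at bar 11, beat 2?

Beat 2 of bar 11 is beat (11−1)×2 + 2 = 22 overall.
Running totals: Ebsus4 ends at 4, Fm ends at 6, Ebadd9 ends at 8, C#dim ends at 9, C7 ends at 11, Ebm ends at 14, E ends at 18, F7 ends at 19, Dmaj7 ends at 23.
Beat 22 falls within Dmaj7.

Dmaj7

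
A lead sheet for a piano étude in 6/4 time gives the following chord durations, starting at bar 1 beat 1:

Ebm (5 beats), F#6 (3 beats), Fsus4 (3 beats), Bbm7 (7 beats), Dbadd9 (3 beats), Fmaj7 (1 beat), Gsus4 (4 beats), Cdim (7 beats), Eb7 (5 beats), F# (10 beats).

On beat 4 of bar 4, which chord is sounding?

Fmaj7

Beat 4 of bar 4 is beat (4−1)×6 + 4 = 22 overall.
Running totals: Ebm ends at 5, F#6 ends at 8, Fsus4 ends at 11, Bbm7 ends at 18, Dbadd9 ends at 21, Fmaj7 ends at 22.
Beat 22 falls within Fmaj7.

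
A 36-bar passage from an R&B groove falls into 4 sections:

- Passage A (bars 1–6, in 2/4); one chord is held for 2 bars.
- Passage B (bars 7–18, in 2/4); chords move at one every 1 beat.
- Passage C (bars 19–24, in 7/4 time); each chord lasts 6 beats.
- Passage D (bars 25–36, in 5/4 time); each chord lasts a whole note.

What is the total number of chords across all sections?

A: 6·2 = 12 beats, 12/4 = 3 chords.
B: 12·2 = 24 beats, 24/1 = 24 chords.
C: 6·7 = 42 beats, 42/6 = 7 chords.
D: 12·5 = 60 beats, 60/4 = 15 chords.
Total: 3 + 24 + 7 + 15 = 49.

49 chords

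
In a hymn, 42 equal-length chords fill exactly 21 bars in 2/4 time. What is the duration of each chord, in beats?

1 beat

21 bars × 2 beats/bar = 42 beats total.
42 beats ÷ 42 chords = 1 beats per chord.
(That is a quarter note.)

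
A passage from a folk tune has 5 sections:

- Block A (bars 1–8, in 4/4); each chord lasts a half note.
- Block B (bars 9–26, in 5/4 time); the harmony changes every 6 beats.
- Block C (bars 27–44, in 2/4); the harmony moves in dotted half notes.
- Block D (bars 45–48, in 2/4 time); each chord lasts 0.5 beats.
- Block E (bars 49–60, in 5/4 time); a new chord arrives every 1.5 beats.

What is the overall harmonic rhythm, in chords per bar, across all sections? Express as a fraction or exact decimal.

1.65 chords per bar

A: 8 bars of 4 beats is 32 beats; at 2 beats each that's 16 chords.
B: 18 bars of 5 beats is 90 beats; at 6 beats each that's 15 chords.
C: 18 bars of 2 beats is 36 beats; at 3 beats each that's 12 chords.
D: 4 bars of 2 beats is 8 beats; at 0.5 beats each that's 16 chords.
E: 12 bars of 5 beats is 60 beats; at 1.5 beats each that's 40 chords.
Overall: 99 chords over 60 bars → 99/60 = 1.65 chords per bar.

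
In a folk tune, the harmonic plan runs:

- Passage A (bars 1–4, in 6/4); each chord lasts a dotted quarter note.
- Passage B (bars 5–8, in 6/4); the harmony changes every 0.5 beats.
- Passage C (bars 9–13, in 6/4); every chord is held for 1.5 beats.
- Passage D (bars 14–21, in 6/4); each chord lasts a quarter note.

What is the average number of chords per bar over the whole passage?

A: 4 bars of 6 beats is 24 beats; at 1.5 beats each that's 16 chords.
B: 4 bars of 6 beats is 24 beats; at 0.5 beats each that's 48 chords.
C: 5 bars of 6 beats is 30 beats; at 1.5 beats each that's 20 chords.
D: 8 bars of 6 beats is 48 beats; at 1 beat each that's 48 chords.
Overall: 132 chords over 21 bars → 132/21 = 44/7 chords per bar.

44/7 chords per bar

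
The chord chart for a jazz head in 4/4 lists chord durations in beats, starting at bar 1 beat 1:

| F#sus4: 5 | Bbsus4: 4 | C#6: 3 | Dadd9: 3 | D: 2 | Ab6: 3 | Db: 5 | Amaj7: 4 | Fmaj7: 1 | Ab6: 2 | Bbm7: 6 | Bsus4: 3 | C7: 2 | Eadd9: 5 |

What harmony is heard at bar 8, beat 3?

Beat 3 of bar 8 is beat (8−1)×4 + 3 = 31 overall.
Running totals: F#sus4 ends at 5, Bbsus4 ends at 9, C#6 ends at 12, Dadd9 ends at 15, D ends at 17, Ab6 ends at 20, Db ends at 25, Amaj7 ends at 29, Fmaj7 ends at 30, Ab6 ends at 32.
Beat 31 falls within Ab6.

Ab6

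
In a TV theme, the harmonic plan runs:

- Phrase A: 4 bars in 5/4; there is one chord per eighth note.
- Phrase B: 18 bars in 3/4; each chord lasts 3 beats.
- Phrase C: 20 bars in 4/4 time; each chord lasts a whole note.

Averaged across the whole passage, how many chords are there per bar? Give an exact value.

A: 4 × 5 = 20 beats ÷ 0.5 = 40 chords.
B: 18 × 3 = 54 beats ÷ 3 = 18 chords.
C: 20 × 4 = 80 beats ÷ 4 = 20 chords.
Overall: 78 chords over 42 bars → 78/42 = 13/7 chords per bar.

13/7 chords per bar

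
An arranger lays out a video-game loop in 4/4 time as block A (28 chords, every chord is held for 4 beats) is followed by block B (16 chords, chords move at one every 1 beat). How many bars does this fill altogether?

A: 28 × 4 = 112 beats = 28 bars.
B: 16 × 1 = 16 beats = 4 bars.
Total: 28 + 4 = 32 bars.

32 bars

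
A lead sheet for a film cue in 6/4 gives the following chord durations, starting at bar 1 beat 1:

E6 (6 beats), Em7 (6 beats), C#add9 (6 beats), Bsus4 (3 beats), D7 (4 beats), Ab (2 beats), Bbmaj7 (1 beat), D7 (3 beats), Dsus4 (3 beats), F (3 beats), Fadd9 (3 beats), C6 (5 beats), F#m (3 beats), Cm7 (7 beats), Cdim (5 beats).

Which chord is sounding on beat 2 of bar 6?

Beat 2 of bar 6 is beat (6−1)×6 + 2 = 32 overall.
Running totals: E6 ends at 6, Em7 ends at 12, C#add9 ends at 18, Bsus4 ends at 21, D7 ends at 25, Ab ends at 27, Bbmaj7 ends at 28, D7 ends at 31, Dsus4 ends at 34.
Beat 32 falls within Dsus4.

Dsus4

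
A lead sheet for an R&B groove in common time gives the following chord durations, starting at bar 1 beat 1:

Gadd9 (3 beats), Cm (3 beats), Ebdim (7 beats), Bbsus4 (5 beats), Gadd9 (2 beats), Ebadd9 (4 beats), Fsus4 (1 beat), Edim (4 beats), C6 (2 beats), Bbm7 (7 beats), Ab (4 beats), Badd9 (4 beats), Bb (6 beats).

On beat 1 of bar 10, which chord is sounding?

Bbm7

Beat 1 of bar 10 is beat (10−1)×4 + 1 = 37 overall.
Running totals: Gadd9 ends at 3, Cm ends at 6, Ebdim ends at 13, Bbsus4 ends at 18, Gadd9 ends at 20, Ebadd9 ends at 24, Fsus4 ends at 25, Edim ends at 29, C6 ends at 31, Bbm7 ends at 38.
Beat 37 falls within Bbm7.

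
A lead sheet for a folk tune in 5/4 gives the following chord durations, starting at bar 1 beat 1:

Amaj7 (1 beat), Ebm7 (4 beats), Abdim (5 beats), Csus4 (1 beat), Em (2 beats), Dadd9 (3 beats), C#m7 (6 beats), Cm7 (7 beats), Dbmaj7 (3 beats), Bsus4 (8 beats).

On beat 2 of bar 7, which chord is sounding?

Dbmaj7

Beat 2 of bar 7 is beat (7−1)×5 + 2 = 32 overall.
Running totals: Amaj7 ends at 1, Ebm7 ends at 5, Abdim ends at 10, Csus4 ends at 11, Em ends at 13, Dadd9 ends at 16, C#m7 ends at 22, Cm7 ends at 29, Dbmaj7 ends at 32.
Beat 32 falls within Dbmaj7.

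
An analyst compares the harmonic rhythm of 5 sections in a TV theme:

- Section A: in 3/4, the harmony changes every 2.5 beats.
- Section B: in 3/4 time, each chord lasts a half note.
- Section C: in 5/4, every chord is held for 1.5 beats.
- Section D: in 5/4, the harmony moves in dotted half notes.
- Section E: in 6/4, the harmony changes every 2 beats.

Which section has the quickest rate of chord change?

A: 3 beats/bar ÷ 2.5 beats/chord = 1.2 chords/bar.
B: 3 beats/bar ÷ 2 beats/chord = 1.5 chords/bar.
C: 5 beats/bar ÷ 1.5 beats/chord = 10/3 chords/bar.
D: 5 beats/bar ÷ 3 beats/chord = 5/3 chords/bar.
E: 6 beats/bar ÷ 2 beats/chord = 3 chords/bar.
Fastest is C at 10/3 chords/bar.

Section C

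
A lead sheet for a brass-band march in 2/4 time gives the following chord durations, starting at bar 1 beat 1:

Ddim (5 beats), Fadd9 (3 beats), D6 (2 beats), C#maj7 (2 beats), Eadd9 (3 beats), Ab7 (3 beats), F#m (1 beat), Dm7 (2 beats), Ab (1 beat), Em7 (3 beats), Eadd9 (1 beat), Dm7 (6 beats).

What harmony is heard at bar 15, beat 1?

Beat 1 of bar 15 is beat (15−1)×2 + 1 = 29 overall.
Running totals: Ddim ends at 5, Fadd9 ends at 8, D6 ends at 10, C#maj7 ends at 12, Eadd9 ends at 15, Ab7 ends at 18, F#m ends at 19, Dm7 ends at 21, Ab ends at 22, Em7 ends at 25, Eadd9 ends at 26, Dm7 ends at 32.
Beat 29 falls within Dm7.

Dm7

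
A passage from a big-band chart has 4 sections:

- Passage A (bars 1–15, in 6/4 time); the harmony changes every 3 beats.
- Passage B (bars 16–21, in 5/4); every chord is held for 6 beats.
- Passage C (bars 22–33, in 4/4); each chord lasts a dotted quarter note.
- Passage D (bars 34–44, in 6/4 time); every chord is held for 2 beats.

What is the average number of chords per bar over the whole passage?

A: 15 × 6 = 90 beats ÷ 3 = 30 chords.
B: 6 × 5 = 30 beats ÷ 6 = 5 chords.
C: 12 × 4 = 48 beats ÷ 1.5 = 32 chords.
D: 11 × 6 = 66 beats ÷ 2 = 33 chords.
Overall: 100 chords over 44 bars → 100/44 = 25/11 chords per bar.

25/11 chords per bar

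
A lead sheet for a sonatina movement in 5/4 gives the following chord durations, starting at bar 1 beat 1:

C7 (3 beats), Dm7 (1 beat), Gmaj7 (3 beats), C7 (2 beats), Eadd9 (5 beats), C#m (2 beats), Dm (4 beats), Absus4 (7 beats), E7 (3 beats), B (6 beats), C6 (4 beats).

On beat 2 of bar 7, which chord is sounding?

B

Beat 2 of bar 7 is beat (7−1)×5 + 2 = 32 overall.
Running totals: C7 ends at 3, Dm7 ends at 4, Gmaj7 ends at 7, C7 ends at 9, Eadd9 ends at 14, C#m ends at 16, Dm ends at 20, Absus4 ends at 27, E7 ends at 30, B ends at 36.
Beat 32 falls within B.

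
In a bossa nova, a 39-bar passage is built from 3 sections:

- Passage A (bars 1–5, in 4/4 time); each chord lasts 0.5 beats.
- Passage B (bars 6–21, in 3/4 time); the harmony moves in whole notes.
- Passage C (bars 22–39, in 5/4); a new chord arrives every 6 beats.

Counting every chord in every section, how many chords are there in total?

67 chords

A: 5·4 = 20 beats, 20/0.5 = 40 chords.
B: 16·3 = 48 beats, 48/4 = 12 chords.
C: 18·5 = 90 beats, 90/6 = 15 chords.
Total: 40 + 12 + 15 = 67.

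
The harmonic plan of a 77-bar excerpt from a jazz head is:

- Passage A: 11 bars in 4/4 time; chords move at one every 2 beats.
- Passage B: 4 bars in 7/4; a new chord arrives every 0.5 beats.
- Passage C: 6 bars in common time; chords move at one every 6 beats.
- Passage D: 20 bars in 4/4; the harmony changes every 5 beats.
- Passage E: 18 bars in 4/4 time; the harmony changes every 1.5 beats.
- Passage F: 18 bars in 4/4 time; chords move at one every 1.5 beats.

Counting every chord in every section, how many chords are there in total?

A has 44 beats and chords last 2 each, so 22 chords.
B has 28 beats and chords last 0.5 each, so 56 chords.
C has 24 beats and chords last 6 each, so 4 chords.
D has 80 beats and chords last 5 each, so 16 chords.
E has 72 beats and chords last 1.5 each, so 48 chords.
F has 72 beats and chords last 1.5 each, so 48 chords.
Total: 22 + 56 + 4 + 16 + 48 + 48 = 194.

194 chords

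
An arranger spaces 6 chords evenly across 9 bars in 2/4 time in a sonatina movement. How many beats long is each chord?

3 beats

9 bars × 2 beats/bar = 18 beats total.
18 beats ÷ 6 chords = 3 beats per chord.
(That is a dotted half note.)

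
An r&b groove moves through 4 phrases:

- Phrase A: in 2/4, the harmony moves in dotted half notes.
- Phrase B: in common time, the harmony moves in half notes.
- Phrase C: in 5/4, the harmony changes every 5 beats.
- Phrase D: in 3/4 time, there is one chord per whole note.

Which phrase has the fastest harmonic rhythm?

Phrase B

A: 2/3 = 2/3 chords/bar.
B: 4/2 = 2 chords/bar.
C: 5/5 = 1 chord/bar.
D: 3/4 = 0.75 chords/bar.
Fastest is B at 2 chords/bar.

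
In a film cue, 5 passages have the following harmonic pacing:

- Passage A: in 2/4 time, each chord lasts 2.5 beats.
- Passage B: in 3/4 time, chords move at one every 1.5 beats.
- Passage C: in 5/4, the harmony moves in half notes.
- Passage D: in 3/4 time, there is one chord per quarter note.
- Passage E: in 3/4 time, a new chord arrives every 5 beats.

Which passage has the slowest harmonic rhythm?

A: 2 beats/bar ÷ 2.5 beats/chord = 0.8 chords/bar.
B: 3 beats/bar ÷ 1.5 beats/chord = 2 chords/bar.
C: 5 beats/bar ÷ 2 beats/chord = 2.5 chords/bar.
D: 3 beats/bar ÷ 1 beat/chord = 3 chords/bar.
E: 3 beats/bar ÷ 5 beats/chord = 0.6 chords/bar.
Slowest is E at 0.6 chords/bar.

Passage E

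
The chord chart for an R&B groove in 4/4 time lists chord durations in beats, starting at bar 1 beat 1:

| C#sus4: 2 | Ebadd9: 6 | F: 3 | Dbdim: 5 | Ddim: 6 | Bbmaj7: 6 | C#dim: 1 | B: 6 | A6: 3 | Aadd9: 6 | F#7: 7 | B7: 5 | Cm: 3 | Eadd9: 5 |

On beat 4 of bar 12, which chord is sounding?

Beat 4 of bar 12 is beat (12−1)×4 + 4 = 48 overall.
Running totals: C#sus4 ends at 2, Ebadd9 ends at 8, F ends at 11, Dbdim ends at 16, Ddim ends at 22, Bbmaj7 ends at 28, C#dim ends at 29, B ends at 35, A6 ends at 38, Aadd9 ends at 44, F#7 ends at 51.
Beat 48 falls within F#7.

F#7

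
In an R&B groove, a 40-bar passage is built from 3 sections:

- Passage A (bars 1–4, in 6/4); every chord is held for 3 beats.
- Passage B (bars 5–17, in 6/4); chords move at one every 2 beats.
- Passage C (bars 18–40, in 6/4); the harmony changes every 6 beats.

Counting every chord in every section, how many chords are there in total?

A: 4·6 = 24 beats, 24/3 = 8 chords.
B: 13·6 = 78 beats, 78/2 = 39 chords.
C: 23·6 = 138 beats, 138/6 = 23 chords.
Total: 8 + 39 + 23 = 70.

70 chords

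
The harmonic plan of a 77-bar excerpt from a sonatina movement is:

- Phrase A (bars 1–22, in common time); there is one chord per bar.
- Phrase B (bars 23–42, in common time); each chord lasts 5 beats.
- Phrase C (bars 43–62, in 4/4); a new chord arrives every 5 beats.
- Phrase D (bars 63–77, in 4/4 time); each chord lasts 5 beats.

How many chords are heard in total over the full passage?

66 chords

A: 22 bars × 4 beats = 88 beats; 4 beats/chord → 22 chords.
B: 20 bars × 4 beats = 80 beats; 5 beats/chord → 16 chords.
C: 20 bars × 4 beats = 80 beats; 5 beats/chord → 16 chords.
D: 15 bars × 4 beats = 60 beats; 5 beats/chord → 12 chords.
Total: 22 + 16 + 16 + 12 = 66.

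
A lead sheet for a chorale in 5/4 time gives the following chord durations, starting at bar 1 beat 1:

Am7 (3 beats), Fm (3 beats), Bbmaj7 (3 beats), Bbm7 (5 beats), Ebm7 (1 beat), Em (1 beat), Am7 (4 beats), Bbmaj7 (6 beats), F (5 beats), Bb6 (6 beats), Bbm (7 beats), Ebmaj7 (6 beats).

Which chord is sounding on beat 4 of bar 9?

Bbm

Beat 4 of bar 9 is beat (9−1)×5 + 4 = 44 overall.
Running totals: Am7 ends at 3, Fm ends at 6, Bbmaj7 ends at 9, Bbm7 ends at 14, Ebm7 ends at 15, Em ends at 16, Am7 ends at 20, Bbmaj7 ends at 26, F ends at 31, Bb6 ends at 37, Bbm ends at 44.
Beat 44 falls within Bbm.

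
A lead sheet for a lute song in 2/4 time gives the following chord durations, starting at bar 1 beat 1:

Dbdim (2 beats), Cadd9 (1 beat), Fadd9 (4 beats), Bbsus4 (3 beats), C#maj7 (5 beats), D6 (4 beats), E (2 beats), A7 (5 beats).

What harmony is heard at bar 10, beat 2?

Beat 2 of bar 10 is beat (10−1)×2 + 2 = 20 overall.
Running totals: Dbdim ends at 2, Cadd9 ends at 3, Fadd9 ends at 7, Bbsus4 ends at 10, C#maj7 ends at 15, D6 ends at 19, E ends at 21.
Beat 20 falls within E.

E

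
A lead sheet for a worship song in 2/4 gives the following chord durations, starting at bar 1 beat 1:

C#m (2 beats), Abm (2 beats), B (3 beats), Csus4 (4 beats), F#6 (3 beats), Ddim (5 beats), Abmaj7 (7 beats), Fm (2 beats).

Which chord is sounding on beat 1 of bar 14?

Beat 1 of bar 14 is beat (14−1)×2 + 1 = 27 overall.
Running totals: C#m ends at 2, Abm ends at 4, B ends at 7, Csus4 ends at 11, F#6 ends at 14, Ddim ends at 19, Abmaj7 ends at 26, Fm ends at 28.
Beat 27 falls within Fm.

Fm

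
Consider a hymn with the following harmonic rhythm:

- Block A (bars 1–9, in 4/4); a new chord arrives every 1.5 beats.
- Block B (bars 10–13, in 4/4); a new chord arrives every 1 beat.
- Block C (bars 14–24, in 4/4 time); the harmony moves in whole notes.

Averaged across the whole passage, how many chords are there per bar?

A: 9 bars of 4 beats is 36 beats; at 1.5 beats each that's 24 chords.
B: 4 bars of 4 beats is 16 beats; at 1 beat each that's 16 chords.
C: 11 bars of 4 beats is 44 beats; at 4 beats each that's 11 chords.
Overall: 51 chords over 24 bars → 51/24 = 2.125 chords per bar.

2.125 chords per bar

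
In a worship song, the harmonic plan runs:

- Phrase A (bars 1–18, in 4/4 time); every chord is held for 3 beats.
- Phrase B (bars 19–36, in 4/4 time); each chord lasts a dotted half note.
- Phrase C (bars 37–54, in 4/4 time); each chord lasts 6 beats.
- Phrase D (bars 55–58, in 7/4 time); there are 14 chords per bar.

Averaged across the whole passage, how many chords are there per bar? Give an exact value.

A: 18 × 4 = 72 beats ÷ 3 = 24 chords.
B: 18 × 4 = 72 beats ÷ 3 = 24 chords.
C: 18 × 4 = 72 beats ÷ 6 = 12 chords.
D: 4 × 7 = 28 beats ÷ 0.5 = 56 chords.
Overall: 116 chords over 58 bars → 116/58 = 2 chords per bar.

2 chords per bar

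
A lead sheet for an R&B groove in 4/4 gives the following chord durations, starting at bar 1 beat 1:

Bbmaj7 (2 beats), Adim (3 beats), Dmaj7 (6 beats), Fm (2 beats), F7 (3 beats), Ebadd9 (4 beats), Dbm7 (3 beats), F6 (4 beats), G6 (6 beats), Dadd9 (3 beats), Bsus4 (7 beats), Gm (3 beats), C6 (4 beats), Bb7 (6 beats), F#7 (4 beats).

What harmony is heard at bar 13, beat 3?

Beat 3 of bar 13 is beat (13−1)×4 + 3 = 51 overall.
Running totals: Bbmaj7 ends at 2, Adim ends at 5, Dmaj7 ends at 11, Fm ends at 13, F7 ends at 16, Ebadd9 ends at 20, Dbm7 ends at 23, F6 ends at 27, G6 ends at 33, Dadd9 ends at 36, Bsus4 ends at 43, Gm ends at 46, C6 ends at 50, Bb7 ends at 56.
Beat 51 falls within Bb7.

Bb7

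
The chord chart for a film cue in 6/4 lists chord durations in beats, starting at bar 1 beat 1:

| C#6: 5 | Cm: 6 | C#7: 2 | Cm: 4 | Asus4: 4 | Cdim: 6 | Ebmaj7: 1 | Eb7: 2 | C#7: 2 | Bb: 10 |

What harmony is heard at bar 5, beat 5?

Eb7

Beat 5 of bar 5 is beat (5−1)×6 + 5 = 29 overall.
Running totals: C#6 ends at 5, Cm ends at 11, C#7 ends at 13, Cm ends at 17, Asus4 ends at 21, Cdim ends at 27, Ebmaj7 ends at 28, Eb7 ends at 30.
Beat 29 falls within Eb7.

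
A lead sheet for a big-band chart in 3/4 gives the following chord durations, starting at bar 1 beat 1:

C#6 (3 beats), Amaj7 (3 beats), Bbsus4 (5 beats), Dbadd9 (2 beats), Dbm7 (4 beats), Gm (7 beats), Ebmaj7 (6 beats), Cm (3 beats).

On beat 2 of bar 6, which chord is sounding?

Beat 2 of bar 6 is beat (6−1)×3 + 2 = 17 overall.
Running totals: C#6 ends at 3, Amaj7 ends at 6, Bbsus4 ends at 11, Dbadd9 ends at 13, Dbm7 ends at 17.
Beat 17 falls within Dbm7.

Dbm7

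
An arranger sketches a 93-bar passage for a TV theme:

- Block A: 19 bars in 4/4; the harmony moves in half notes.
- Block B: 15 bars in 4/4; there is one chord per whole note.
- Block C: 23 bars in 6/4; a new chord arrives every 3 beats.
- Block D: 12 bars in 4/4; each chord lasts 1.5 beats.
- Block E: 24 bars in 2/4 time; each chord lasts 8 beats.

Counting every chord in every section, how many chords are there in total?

137 chords

A has 76 beats and chords last 2 each, so 38 chords.
B has 60 beats and chords last 4 each, so 15 chords.
C has 138 beats and chords last 3 each, so 46 chords.
D has 48 beats and chords last 1.5 each, so 32 chords.
E has 48 beats and chords last 8 each, so 6 chords.
Total: 38 + 15 + 46 + 32 + 6 = 137.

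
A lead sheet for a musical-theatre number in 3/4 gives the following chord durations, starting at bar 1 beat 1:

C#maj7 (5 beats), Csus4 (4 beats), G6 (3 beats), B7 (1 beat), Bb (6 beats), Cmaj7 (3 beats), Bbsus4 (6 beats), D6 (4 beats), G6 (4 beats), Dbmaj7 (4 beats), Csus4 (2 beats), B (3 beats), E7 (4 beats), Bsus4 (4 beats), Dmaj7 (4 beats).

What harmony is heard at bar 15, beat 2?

Beat 2 of bar 15 is beat (15−1)×3 + 2 = 44 overall.
Running totals: C#maj7 ends at 5, Csus4 ends at 9, G6 ends at 12, B7 ends at 13, Bb ends at 19, Cmaj7 ends at 22, Bbsus4 ends at 28, D6 ends at 32, G6 ends at 36, Dbmaj7 ends at 40, Csus4 ends at 42, B ends at 45.
Beat 44 falls within B.

B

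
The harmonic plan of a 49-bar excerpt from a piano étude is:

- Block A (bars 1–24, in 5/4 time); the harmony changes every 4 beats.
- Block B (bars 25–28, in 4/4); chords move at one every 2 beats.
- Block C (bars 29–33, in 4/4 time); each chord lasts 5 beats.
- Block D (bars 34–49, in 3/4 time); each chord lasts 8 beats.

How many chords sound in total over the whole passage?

A: 24·5 = 120 beats, 120/4 = 30 chords.
B: 4·4 = 16 beats, 16/2 = 8 chords.
C: 5·4 = 20 beats, 20/5 = 4 chords.
D: 16·3 = 48 beats, 48/8 = 6 chords.
Total: 30 + 8 + 4 + 6 = 48.

48 chords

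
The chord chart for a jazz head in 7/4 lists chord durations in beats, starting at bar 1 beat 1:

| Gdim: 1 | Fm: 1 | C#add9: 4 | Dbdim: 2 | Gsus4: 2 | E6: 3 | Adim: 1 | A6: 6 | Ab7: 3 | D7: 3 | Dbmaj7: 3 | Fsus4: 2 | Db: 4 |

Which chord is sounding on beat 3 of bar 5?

Fsus4

Beat 3 of bar 5 is beat (5−1)×7 + 3 = 31 overall.
Running totals: Gdim ends at 1, Fm ends at 2, C#add9 ends at 6, Dbdim ends at 8, Gsus4 ends at 10, E6 ends at 13, Adim ends at 14, A6 ends at 20, Ab7 ends at 23, D7 ends at 26, Dbmaj7 ends at 29, Fsus4 ends at 31.
Beat 31 falls within Fsus4.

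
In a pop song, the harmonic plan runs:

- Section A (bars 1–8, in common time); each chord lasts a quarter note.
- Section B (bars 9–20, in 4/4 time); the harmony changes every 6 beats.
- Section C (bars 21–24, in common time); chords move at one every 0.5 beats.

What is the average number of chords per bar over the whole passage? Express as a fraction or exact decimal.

3 chords per bar

A: 8 × 4 = 32 beats ÷ 1 = 32 chords.
B: 12 × 4 = 48 beats ÷ 6 = 8 chords.
C: 4 × 4 = 16 beats ÷ 0.5 = 32 chords.
Overall: 72 chords over 24 bars → 72/24 = 3 chords per bar.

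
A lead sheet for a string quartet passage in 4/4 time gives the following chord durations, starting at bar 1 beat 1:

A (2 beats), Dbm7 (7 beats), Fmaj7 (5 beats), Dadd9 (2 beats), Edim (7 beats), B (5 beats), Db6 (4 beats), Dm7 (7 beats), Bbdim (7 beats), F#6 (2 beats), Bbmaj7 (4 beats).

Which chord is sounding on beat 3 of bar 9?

Beat 3 of bar 9 is beat (9−1)×4 + 3 = 35 overall.
Running totals: A ends at 2, Dbm7 ends at 9, Fmaj7 ends at 14, Dadd9 ends at 16, Edim ends at 23, B ends at 28, Db6 ends at 32, Dm7 ends at 39.
Beat 35 falls within Dm7.

Dm7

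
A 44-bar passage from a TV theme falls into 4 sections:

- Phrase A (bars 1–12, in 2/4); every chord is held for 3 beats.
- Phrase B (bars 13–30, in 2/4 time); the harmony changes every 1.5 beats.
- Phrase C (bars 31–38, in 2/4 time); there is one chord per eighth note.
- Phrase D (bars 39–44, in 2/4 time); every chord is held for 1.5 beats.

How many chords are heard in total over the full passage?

72 chords

A has 24 beats and chords last 3 each, so 8 chords.
B has 36 beats and chords last 1.5 each, so 24 chords.
C has 16 beats and chords last 0.5 each, so 32 chords.
D has 12 beats and chords last 1.5 each, so 8 chords.
Total: 8 + 24 + 32 + 8 = 72.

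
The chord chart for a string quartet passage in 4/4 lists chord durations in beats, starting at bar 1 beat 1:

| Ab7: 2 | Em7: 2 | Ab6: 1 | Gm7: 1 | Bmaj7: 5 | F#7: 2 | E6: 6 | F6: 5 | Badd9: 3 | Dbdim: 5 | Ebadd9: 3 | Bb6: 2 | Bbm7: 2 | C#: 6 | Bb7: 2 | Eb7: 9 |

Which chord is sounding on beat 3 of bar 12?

Beat 3 of bar 12 is beat (12−1)×4 + 3 = 47 overall.
Running totals: Ab7 ends at 2, Em7 ends at 4, Ab6 ends at 5, Gm7 ends at 6, Bmaj7 ends at 11, F#7 ends at 13, E6 ends at 19, F6 ends at 24, Badd9 ends at 27, Dbdim ends at 32, Ebadd9 ends at 35, Bb6 ends at 37, Bbm7 ends at 39, C# ends at 45, Bb7 ends at 47.
Beat 47 falls within Bb7.

Bb7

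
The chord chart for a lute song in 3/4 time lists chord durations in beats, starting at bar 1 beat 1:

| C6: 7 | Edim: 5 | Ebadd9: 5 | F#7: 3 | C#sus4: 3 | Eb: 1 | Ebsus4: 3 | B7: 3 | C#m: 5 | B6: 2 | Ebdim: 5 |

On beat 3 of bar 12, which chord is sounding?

Beat 3 of bar 12 is beat (12−1)×3 + 3 = 36 overall.
Running totals: C6 ends at 7, Edim ends at 12, Ebadd9 ends at 17, F#7 ends at 20, C#sus4 ends at 23, Eb ends at 24, Ebsus4 ends at 27, B7 ends at 30, C#m ends at 35, B6 ends at 37.
Beat 36 falls within B6.

B6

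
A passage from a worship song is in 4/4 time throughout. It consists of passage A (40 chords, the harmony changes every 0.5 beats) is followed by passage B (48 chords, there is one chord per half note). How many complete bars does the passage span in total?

29 bars

A: 40 × 0.5 = 20 beats = 5 bars.
B: 48 × 2 = 96 beats = 24 bars.
Total: 5 + 24 = 29 bars.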